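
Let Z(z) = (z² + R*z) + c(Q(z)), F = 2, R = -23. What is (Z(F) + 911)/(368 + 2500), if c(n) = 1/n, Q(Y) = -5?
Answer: 362/1195 ≈ 0.30293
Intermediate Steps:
Z(z) = -⅕ + z² - 23*z (Z(z) = (z² - 23*z) + 1/(-5) = (z² - 23*z) - ⅕ = -⅕ + z² - 23*z)
(Z(F) + 911)/(368 + 2500) = ((-⅕ + 2² - 23*2) + 911)/(368 + 2500) = ((-⅕ + 4 - 46) + 911)/2868 = (-211/5 + 911)*(1/2868) = (4344/5)*(1/2868) = 362/1195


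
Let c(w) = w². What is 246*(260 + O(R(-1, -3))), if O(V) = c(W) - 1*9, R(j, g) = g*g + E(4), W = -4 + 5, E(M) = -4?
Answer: 61992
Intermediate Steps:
W = 1
R(j, g) = -4 + g² (R(j, g) = g*g - 4 = g² - 4 = -4 + g²)
O(V) = -8 (O(V) = 1² - 1*9 = 1 - 9 = -8)
246*(260 + O(R(-1, -3))) = 246*(260 - 8) = 246*252 = 61992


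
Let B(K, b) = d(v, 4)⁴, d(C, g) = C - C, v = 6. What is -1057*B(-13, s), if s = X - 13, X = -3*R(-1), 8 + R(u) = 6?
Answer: 0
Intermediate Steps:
R(u) = -2 (R(u) = -8 + 6 = -2)
d(C, g) = 0
X = 6 (X = -3*(-2) = 6)
s = -7 (s = 6 - 13 = -7)
B(K, b) = 0 (B(K, b) = 0⁴ = 0)
-1057*B(-13, s) = -1057*0 = 0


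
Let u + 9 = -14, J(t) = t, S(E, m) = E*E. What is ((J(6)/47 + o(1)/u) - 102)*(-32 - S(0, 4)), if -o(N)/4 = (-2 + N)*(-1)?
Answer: 3517952/1081 ≈ 3254.4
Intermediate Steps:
S(E, m) = E²
u = -23 (u = -9 - 14 = -23)
o(N) = -8 + 4*N (o(N) = -4*(-2 + N)*(-1) = -4*(2 - N) = -8 + 4*N)
((J(6)/47 + o(1)/u) - 102)*(-32 - S(0, 4)) = ((6/47 + (-8 + 4*1)/(-23)) - 102)*(-32 - 1*0²) = ((6*(1/47) + (-8 + 4)*(-1/23)) - 102)*(-32 - 1*0) = ((6/47 - 4*(-1/23)) - 102)*(-32 + 0) = ((6/47 + 4/23) - 102)*(-32) = (326/1081 - 102)*(-32) = -109936/1081*(-32) = 3517952/1081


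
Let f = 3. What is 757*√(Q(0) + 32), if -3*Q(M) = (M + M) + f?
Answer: 757*√31 ≈ 4214.8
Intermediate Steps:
Q(M) = -1 - 2*M/3 (Q(M) = -((M + M) + 3)/3 = -(2*M + 3)/3 = -(3 + 2*M)/3 = -1 - 2*M/3)
757*√(Q(0) + 32) = 757*√((-1 - ⅔*0) + 32) = 757*√((-1 + 0) + 32) = 757*√(-1 + 32) = 757*√31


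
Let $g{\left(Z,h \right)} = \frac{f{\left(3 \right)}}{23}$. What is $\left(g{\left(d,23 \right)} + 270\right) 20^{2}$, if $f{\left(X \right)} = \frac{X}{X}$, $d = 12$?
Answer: $\frac{2484400}{23} \approx 1.0802 \cdot 10^{5}$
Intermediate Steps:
$f{\left(X \right)} = 1$
$g{\left(Z,h \right)} = \frac{1}{23}$ ($g{\left(Z,h \right)} = 1 \cdot \frac{1}{23} = \frac{1}{23}$)
$\left(g{\left(d,23 \right)} + 270\right) 20^{2} = \left(\frac{1}{23} + 270\right) 20^{2} = \frac{6211}{23} \cdot 400 = \frac{2484400}{23}$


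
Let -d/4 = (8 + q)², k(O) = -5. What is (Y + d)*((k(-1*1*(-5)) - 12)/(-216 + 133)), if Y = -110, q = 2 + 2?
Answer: -11662/83 ≈ -140.51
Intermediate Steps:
q = 4
d = -576 (d = -4*(8 + 4)² = -4*12² = -4*144 = -576)
(Y + d)*((k(-1*1*(-5)) - 12)/(-216 + 133)) = (-110 - 576)*((-5 - 12)/(-216 + 133)) = -(-11662)/(-83) = -(-11662)*(-1)/83 = -686*17/83 = -11662/83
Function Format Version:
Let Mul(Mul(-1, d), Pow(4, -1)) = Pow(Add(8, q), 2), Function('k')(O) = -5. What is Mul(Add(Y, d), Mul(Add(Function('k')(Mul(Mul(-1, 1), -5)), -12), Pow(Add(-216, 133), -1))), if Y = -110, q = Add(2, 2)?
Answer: Rational(-11662, 83) ≈ -140.51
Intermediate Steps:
q = 4
d = -576 (d = Mul(-4, Pow(Add(8, 4), 2)) = Mul(-4, Pow(12, 2)) = Mul(-4, 144) = -576)
Mul(Add(Y, d), Mul(Add(Function('k')(Mul(Mul(-1, 1), -5)), -12), Pow(Add(-216, 133), -1))) = Mul(Add(-110, -576), Mul(Add(-5, -12), Pow(Add(-216, 133), -1))) = Mul(-686, Mul(-17, Pow(-83, -1))) = Mul(-686, Mul(-17, Rational(-1, 83))) = Mul(-686, Rational(17, 83)) = Rational(-11662, 83)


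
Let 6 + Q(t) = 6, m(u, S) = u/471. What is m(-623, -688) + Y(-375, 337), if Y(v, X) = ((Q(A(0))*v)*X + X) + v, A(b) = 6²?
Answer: -18521/471 ≈ -39.323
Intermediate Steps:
A(b) = 36
m(u, S) = u/471 (m(u, S) = u*(1/471) = u/471)
Q(t) = 0 (Q(t) = -6 + 6 = 0)
Y(v, X) = X + v (Y(v, X) = ((0*v)*X + X) + v = (0*X + X) + v = (0 + X) + v = X + v)
m(-623, -688) + Y(-375, 337) = (1/471)*(-623) + (337 - 375) = -623/471 - 38 = -18521/471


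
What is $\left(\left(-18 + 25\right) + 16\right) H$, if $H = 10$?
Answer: $230$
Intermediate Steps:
$\left(\left(-18 + 25\right) + 16\right) H = \left(\left(-18 + 25\right) + 16\right) 10 = \left(7 + 16\right) 10 = 23 \cdot 10 = 230$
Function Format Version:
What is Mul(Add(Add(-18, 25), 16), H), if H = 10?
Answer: 230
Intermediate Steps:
Mul(Add(Add(-18, 25), 16), H) = Mul(Add(Add(-18, 25), 16), 10) = Mul(Add(7, 16), 10) = Mul(23, 10) = 230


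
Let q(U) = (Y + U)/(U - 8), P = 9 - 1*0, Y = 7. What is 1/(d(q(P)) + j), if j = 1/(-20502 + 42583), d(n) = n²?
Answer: 22081/5652737 ≈ 0.0039063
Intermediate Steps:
P = 9 (P = 9 + 0 = 9)
q(U) = (7 + U)/(-8 + U) (q(U) = (7 + U)/(U - 8) = (7 + U)/(-8 + U))
j = 1/22081 ≈ 4.5288e-5
1/(d(q(P)) + j) = 1/(((7 + 9)/(-8 + 9))² + 1/22081) = 1/((16/1)² + 1/22081) = 1/((1*16)² + 1/22081) = 1/(16² + 1/22081) = 1/(256 + 1/22081) = 1/(5652737/22081) = 22081/5652737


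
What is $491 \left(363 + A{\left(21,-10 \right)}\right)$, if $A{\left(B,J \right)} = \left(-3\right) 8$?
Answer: $166449$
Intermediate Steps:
$A{\left(B,J \right)} = -24$
$491 \left(363 + A{\left(21,-10 \right)}\right) = 491 \left(363 - 24\right) = 491 \cdot 339 = 166449$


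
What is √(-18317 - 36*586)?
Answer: I*√39413 ≈ 198.53*I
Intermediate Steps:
√(-18317 - 36*586) = √(-18317 - 21096) = √(-39413) = I*√39413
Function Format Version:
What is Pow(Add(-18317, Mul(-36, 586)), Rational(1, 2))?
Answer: Mul(I, Pow(39413, Rational(1, 2))) ≈ Mul(198.53, I)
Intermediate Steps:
Pow(Add(-18317, Mul(-36, 586)), Rational(1, 2)) = Pow(Add(-18317, -21096), Rational(1, 2)) = Pow(-39413, Rational(1, 2)) = Mul(I, Pow(39413, Rational(1, 2)))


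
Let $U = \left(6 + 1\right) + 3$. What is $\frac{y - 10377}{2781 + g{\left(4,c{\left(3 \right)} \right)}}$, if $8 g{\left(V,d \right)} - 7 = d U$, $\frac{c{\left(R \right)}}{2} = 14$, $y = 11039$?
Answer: $\frac{5296}{22535} \approx 0.23501$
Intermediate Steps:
$c{\left(R \right)} = 28$ ($c{\left(R \right)} = 2 \cdot 14 = 28$)
$U = 10$ ($U = 7 + 3 = 10$)
$g{\left(V,d \right)} = \frac{7}{8} + \frac{5 d}{4}$ ($g{\left(V,d \right)} = \frac{7}{8} + \frac{d 10}{8} = \frac{7}{8} + \frac{10 d}{8} = \frac{7}{8} + \frac{5 d}{4}$)
$\frac{y - 10377}{2781 + g{\left(4,c{\left(3 \right)} \right)}} = \frac{11039 - 10377}{2781 + \left(\frac{7}{8} + \frac{5}{4} \cdot 28\right)} = \frac{662}{2781 + \left(\frac{7}{8} + 35\right)} = \frac{662}{2781 + \frac{287}{8}} = \frac{662}{\frac{22535}{8}} = 662 \cdot \frac{8}{22535} = \frac{5296}{22535}$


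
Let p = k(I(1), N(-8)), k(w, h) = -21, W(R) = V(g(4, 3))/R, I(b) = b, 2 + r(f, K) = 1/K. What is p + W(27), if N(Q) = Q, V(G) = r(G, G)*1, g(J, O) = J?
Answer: -2275/108 ≈ -21.065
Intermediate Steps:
r(f, K) = -2 + 1/K
V(G) = -2 + 1/G (V(G) = (-2 + 1/G)*1 = -2 + 1/G)
W(R) = -7/(4*R) (W(R) = (-2 + 1/4)/R = (-2 + ¼)/R = -7/(4*R))
p = -21
p + W(27) = -21 - 7/4/27 = -21 - 7/4*1/27 = -21 - 7/108 = -2275/108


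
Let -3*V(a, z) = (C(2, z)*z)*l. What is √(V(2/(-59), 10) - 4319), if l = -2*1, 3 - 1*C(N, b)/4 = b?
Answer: I*√40551/3 ≈ 67.124*I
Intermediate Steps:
C(N, b) = 12 - 4*b
l = -2
V(a, z) = 2*z*(12 - 4*z)/3 (V(a, z) = -(12 - 4*z)*z*(-2)/3 = -z*(12 - 4*z)*(-2)/3 = -(-2)*z*(12 - 4*z)/3 = 2*z*(12 - 4*z)/3)
√(V(2/(-59), 10) - 4319) = √((8/3)*10*(3 - 1*10) - 4319) = √((8/3)*10*(3 - 10) - 4319) = √((8/3)*10*(-7) - 4319) = √(-560/3 - 4319) = √(-13517/3) = I*√40551/3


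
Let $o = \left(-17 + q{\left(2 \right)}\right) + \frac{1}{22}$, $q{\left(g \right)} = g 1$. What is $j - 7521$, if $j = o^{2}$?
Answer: $- \frac{3531923}{484} \approx -7297.4$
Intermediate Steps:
$q{\left(g \right)} = g$
$o = - \frac{329}{22}$ ($o = \left(-17 + 2\right) + \frac{1}{22} = -15 + \frac{1}{22} = - \frac{329}{22} \approx -14.955$)
$j = \frac{108241}{484}$ ($j = \left(- \frac{329}{22}\right)^{2} = \frac{108241}{484} \approx 223.64$)
$j - 7521 = \frac{108241}{484} - 7521 = - \frac{3531923}{484}$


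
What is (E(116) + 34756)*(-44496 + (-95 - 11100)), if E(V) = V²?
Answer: -2684974492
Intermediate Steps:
(E(116) + 34756)*(-44496 + (-95 - 11100)) = (116² + 34756)*(-44496 + (-95 - 11100)) = (13456 + 34756)*(-44496 - 11195) = 48212*(-55691) = -2684974492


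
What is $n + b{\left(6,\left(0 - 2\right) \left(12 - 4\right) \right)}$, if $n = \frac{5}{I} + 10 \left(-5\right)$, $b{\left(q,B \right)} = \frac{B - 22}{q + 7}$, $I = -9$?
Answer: $- \frac{6257}{117} \approx -53.479$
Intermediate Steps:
$b{\left(q,B \right)} = \frac{-22 + B}{7 + q}$
$n = - \frac{455}{9}$ ($n = \frac{5}{-9} + 10 \left(-5\right) = 5 \left(- \frac{1}{9}\right) - 50 = - \frac{5}{9} - 50 = - \frac{455}{9} \approx -50.556$)
$n + b{\left(6,\left(0 - 2\right) \left(12 - 4\right) \right)} = - \frac{455}{9} + \frac{-22 + \left(0 - 2\right) \left(12 - 4\right)}{7 + 6} = - \frac{455}{9} + \frac{-22 - 16}{13} = - \frac{455}{9} + \frac{1}{13} \left(-38\right) = - \frac{455}{9} - \frac{38}{13} = - \frac{6257}{117}$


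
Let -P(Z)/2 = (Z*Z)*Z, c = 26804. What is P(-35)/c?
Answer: 42875/13402 ≈ 3.1992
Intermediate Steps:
P(Z) = -2*Z**3 (P(Z) = -2*Z*Z*Z = -2*Z**2*Z = -2*Z**3)
P(-35)/c = -2*(-35)**3/26804 = -2*(-42875)*(1/26804) = 85750*(1/26804) = 42875/13402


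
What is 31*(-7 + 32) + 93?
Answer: 868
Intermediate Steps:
31*(-7 + 32) + 93 = 31*25 + 93 = 775 + 93 = 868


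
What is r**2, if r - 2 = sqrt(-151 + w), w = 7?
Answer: -140 + 48*I ≈ -140.0 + 48.0*I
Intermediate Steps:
r = 2 + 12*I (r = 2 + sqrt(-151 + 7) = 2 + sqrt(-144) = 2 + 12*I ≈ 2.0 + 12.0*I)
r**2 = (2 + 12*I)**2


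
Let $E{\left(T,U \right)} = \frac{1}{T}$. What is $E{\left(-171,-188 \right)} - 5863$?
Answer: $- \frac{1002574}{171} \approx -5863.0$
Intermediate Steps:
$E{\left(-171,-188 \right)} - 5863 = \frac{1}{-171} - 5863 = - \frac{1}{171} - 5863 = - \frac{1002574}{171}$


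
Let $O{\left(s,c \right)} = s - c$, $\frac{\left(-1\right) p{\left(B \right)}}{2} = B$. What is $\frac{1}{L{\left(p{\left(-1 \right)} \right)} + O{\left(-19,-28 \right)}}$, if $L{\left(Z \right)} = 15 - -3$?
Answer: $\frac{1}{27} \approx 0.037037$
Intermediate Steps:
$p{\left(B \right)} = - 2 B$
$L{\left(Z \right)} = 18$ ($L{\left(Z \right)} = 15 + 3 = 18$)
$\frac{1}{L{\left(p{\left(-1 \right)} \right)} + O{\left(-19,-28 \right)}} = \frac{1}{18 - -9} = \frac{1}{18 + \left(-19 + 28\right)} = \frac{1}{18 + 9} = \frac{1}{27}$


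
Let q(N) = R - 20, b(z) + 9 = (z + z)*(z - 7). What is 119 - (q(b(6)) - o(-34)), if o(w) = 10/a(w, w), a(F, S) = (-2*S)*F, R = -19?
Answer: 182643/1156 ≈ 158.00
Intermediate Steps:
a(F, S) = -2*F*S
o(w) = -5/w**2 (o(w) = 10/((-2*w*w)) = 10/((-2*w**2)) = 10*(-1/(2*w**2)) = -5/w**2)
b(z) = -9 + 2*z*(-7 + z) (b(z) = -9 + (z + z)*(z - 7) = -9 + (2*z)*(-7 + z) = -9 + 2*z*(-7 + z))
q(N) = -39 (q(N) = -19 - 20 = -39)
119 - (q(b(6)) - o(-34)) = 119 - (-39 - (-5)/(-34)**2) = 119 - (-39 - (-5)/1156) = 119 - (-39 - 1*(-5/1156)) = 119 - (-39 + 5/1156) = 119 - 1*(-45079/1156) = 119 + 45079/1156 = 182643/1156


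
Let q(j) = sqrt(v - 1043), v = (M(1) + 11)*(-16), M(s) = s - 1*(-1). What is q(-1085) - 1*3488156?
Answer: -3488156 + 3*I*sqrt(139) ≈ -3.4882e+6 + 35.37*I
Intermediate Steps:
M(s) = 1 + s (M(s) = s + 1 = 1 + s)
v = -208 (v = ((1 + 1) + 11)*(-16) = (2 + 11)*(-16) = 13*(-16) = -208)
q(j) = 3*I*sqrt(139) (q(j) = sqrt(-208 - 1043) = sqrt(-1251) = 3*I*sqrt(139))
q(-1085) - 1*3488156 = 3*I*sqrt(139) - 1*3488156 = 3*I*sqrt(139) - 3488156 = -3488156 + 3*I*sqrt(139)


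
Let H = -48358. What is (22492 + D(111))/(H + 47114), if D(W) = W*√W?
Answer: -5623/311 - 111*√111/1244 ≈ -19.020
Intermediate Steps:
D(W) = W^(3/2)
(22492 + D(111))/(H + 47114) = (22492 + 111^(3/2))/(-48358 + 47114) = (22492 + 111*√111)/(-1244) = (22492 + 111*√111)*(-1/1244) = -5623/311 - 111*√111/1244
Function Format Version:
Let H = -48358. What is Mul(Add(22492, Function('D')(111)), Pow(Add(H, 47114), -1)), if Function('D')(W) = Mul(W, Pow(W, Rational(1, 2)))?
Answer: Add(Rational(-5623, 311), Mul(Rational(-111, 1244), Pow(111, Rational(1, 2)))) ≈ -19.020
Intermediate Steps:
Function('D')(W) = Pow(W, Rational(3, 2))
Mul(Add(22492, Function('D')(111)), Pow(Add(H, 47114), -1)) = Mul(Add(22492, Pow(111, Rational(3, 2))), Pow(Add(-48358, 47114), -1)) = Mul(Add(22492, Mul(111, Pow(111, Rational(1, 2)))), Pow(-1244, -1)) = Mul(Add(22492, Mul(111, Pow(111, Rational(1, 2)))), Rational(-1, 1244)) = Add(Rational(-5623, 311), Mul(Rational(-111, 1244), Pow(111, Rational(1, 2))))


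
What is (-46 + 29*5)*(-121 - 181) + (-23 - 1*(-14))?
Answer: -29907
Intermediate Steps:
(-46 + 29*5)*(-121 - 181) + (-23 - 1*(-14)) = (-46 + 145)*(-302) + (-23 + 14) = 99*(-302) - 9 = -29898 - 9 = -29907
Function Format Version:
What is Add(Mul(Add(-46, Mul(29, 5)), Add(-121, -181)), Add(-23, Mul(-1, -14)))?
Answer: -29907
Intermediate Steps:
Add(Mul(Add(-46, Mul(29, 5)), Add(-121, -181)), Add(-23, Mul(-1, -14))) = Add(Mul(Add(-46, 145), -302), Add(-23, 14)) = Add(Mul(99, -302), -9) = Add(-29898, -9) = -29907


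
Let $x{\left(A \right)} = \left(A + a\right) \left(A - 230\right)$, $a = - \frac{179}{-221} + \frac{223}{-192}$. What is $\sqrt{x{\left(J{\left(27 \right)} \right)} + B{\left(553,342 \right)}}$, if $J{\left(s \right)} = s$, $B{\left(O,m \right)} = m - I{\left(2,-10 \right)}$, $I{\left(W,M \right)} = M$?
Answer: $\frac{i \sqrt{142283766729}}{5304} \approx 71.117 i$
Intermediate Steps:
$B{\left(O,m \right)} = 10 + m$ ($B{\left(O,m \right)} = m - -10 = m + 10 = 10 + m$)
$a = - \frac{14915}{42432}$ ($a = \left(-179\right) \left(- \frac{1}{221}\right) + 223 \left(- \frac{1}{192}\right) = \frac{179}{221} - \frac{223}{192} = - \frac{14915}{42432} \approx -0.3515$)
$x{\left(A \right)} = \left(-230 + A\right) \left(- \frac{14915}{42432} + A\right)$ ($x{\left(A \right)} = \left(A - \frac{14915}{42432}\right) \left(A - 230\right) = \left(- \frac{14915}{42432} + A\right) \left(-230 + A\right) = \left(-230 + A\right) \left(- \frac{14915}{42432} + A\right)$)
$\sqrt{x{\left(J{\left(27 \right)} \right)} + B{\left(553,342 \right)}} = \sqrt{\left(\frac{1715225}{21216} + 27^{2} - \frac{87968475}{14144}\right) + \left(10 + 342\right)} = \sqrt{\left(\frac{1715225}{21216} + 729 - \frac{87968475}{14144}\right) + 352} = \sqrt{- \frac{229542047}{42432} + 352} = \sqrt{- \frac{214605983}{42432}} = \frac{i \sqrt{142283766729}}{5304}$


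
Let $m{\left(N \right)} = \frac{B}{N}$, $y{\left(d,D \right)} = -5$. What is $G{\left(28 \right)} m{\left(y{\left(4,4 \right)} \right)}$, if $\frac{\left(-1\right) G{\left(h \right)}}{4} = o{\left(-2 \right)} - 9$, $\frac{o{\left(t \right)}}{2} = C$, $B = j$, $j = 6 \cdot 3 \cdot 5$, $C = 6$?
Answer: $216$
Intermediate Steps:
$j = 90$ ($j = 18 \cdot 5 = 90$)
$B = 90$
$o{\left(t \right)} = 12$ ($o{\left(t \right)} = 2 \cdot 6 = 12$)
$G{\left(h \right)} = -12$ ($G{\left(h \right)} = - 4 \left(12 - 9\right) = \left(-4\right) 3 = -12$)
$m{\left(N \right)} = \frac{90}{N}$
$G{\left(28 \right)} m{\left(y{\left(4,4 \right)} \right)} = - 12 \frac{90}{-5} = - 12 \cdot 90 \left(- \frac{1}{5}\right) = \left(-12\right) \left(-18\right) = 216$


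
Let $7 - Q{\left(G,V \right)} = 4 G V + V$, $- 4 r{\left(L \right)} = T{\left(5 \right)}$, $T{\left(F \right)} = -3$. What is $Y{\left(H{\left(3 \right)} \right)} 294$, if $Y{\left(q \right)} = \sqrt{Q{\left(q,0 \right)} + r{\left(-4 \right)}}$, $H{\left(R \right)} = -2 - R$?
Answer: $147 \sqrt{31} \approx 818.46$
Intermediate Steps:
$r{\left(L \right)} = \frac{3}{4}$ ($r{\left(L \right)} = \left(- \frac{1}{4}\right) \left(-3\right) = \frac{3}{4}$)
$Q{\left(G,V \right)} = 7 - V - 4 G V$ ($Q{\left(G,V \right)} = 7 - \left(4 G V + V\right) = 7 - \left(V + 4 G V\right) = 7 - V - 4 G V$)
$Y{\left(q \right)} = \frac{\sqrt{31}}{2}$ ($Y{\left(q \right)} = \sqrt{\left(7 - 0 - 4 q 0\right) + \frac{3}{4}} = \sqrt{\left(7 + 0 + 0\right) + \frac{3}{4}} = \sqrt{7 + \frac{3}{4}} = \sqrt{\frac{31}{4}} = \frac{\sqrt{31}}{2}$)
$Y{\left(H{\left(3 \right)} \right)} 294 = \frac{\sqrt{31}}{2} \cdot 294 = 147 \sqrt{31}$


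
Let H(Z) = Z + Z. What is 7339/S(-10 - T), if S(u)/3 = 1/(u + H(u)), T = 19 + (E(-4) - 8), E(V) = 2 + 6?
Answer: -212831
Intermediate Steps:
E(V) = 8
H(Z) = 2*Z
T = 19 (T = 19 + (8 - 8) = 19 + 0 = 19)
S(u) = 1/u (S(u) = 3/(u + 2*u) = 3/((3*u)) = 3*(1/(3*u)) = 1/u)
7339/S(-10 - T) = 7339/(1/(-10 - 1*19)) = 7339/(1/(-10 - 19)) = 7339/(1/(-29)) = 7339/(-1/29) = 7339*(-29) = -212831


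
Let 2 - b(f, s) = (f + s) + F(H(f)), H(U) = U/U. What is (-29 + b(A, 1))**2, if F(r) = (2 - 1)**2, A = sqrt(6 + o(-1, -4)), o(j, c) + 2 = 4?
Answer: 849 + 116*sqrt(2) ≈ 1013.0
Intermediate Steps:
o(j, c) = 2 (o(j, c) = -2 + 4 = 2)
H(U) = 1
A = 2*sqrt(2) (A = sqrt(6 + 2) = sqrt(8) = 2*sqrt(2) ≈ 2.8284)
F(r) = 1 (F(r) = 1**2 = 1)
b(f, s) = 1 - f - s (b(f, s) = 2 - ((f + s) + 1) = 2 - (1 + f + s) = 2 + (-1 - f - s) = 1 - f - s)
(-29 + b(A, 1))**2 = (-29 + (1 - 2*sqrt(2) - 1*1))**2 = (-29 + (1 - 2*sqrt(2) - 1))**2 = (-29 - 2*sqrt(2))**2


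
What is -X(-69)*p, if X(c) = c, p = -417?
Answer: -28773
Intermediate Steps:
-X(-69)*p = -(-69)*(-417) = -1*28773 = -28773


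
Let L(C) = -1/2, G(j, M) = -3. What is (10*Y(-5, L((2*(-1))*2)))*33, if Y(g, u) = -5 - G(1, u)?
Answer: -660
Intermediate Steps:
L(C) = -½ (L(C) = -1*½ = -½)
Y(g, u) = -2 (Y(g, u) = -5 - 1*(-3) = -5 + 3 = -2)
(10*Y(-5, L((2*(-1))*2)))*33 = (10*(-2))*33 = -20*33 = -660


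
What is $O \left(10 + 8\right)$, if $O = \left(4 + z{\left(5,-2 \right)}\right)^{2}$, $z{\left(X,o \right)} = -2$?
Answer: $72$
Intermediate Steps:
$O = 4$ ($O = \left(4 - 2\right)^{2} = 2^{2} = 4$)
$O \left(10 + 8\right) = 4 \left(10 + 8\right) = 4 \cdot 18 = 72$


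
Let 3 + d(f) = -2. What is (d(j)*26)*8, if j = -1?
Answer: -1040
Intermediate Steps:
d(f) = -5 (d(f) = -3 - 2 = -5)
(d(j)*26)*8 = -5*26*8 = -130*8 = -1040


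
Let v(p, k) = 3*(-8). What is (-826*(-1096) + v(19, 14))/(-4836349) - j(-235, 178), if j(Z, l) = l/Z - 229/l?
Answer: 4220623319/2273084030 ≈ 1.8568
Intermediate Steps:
j(Z, l) = -229/l + l/Z
v(p, k) = -24
(-826*(-1096) + v(19, 14))/(-4836349) - j(-235, 178) = (-826*(-1096) - 24)/(-4836349) - (-229/178 + 178/(-235)) = (905296 - 24)*(-1/4836349) - (-229*1/178 + 178*(-1/235)) = 905272*(-1/4836349) - (-229/178 - 178/235) = -905272/4836349 - 1*(-85499/41830) = -905272/4836349 + 85499/41830 = 4220623319/2273084030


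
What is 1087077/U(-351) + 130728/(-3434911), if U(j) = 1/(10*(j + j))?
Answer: -26212769471062668/3434911 ≈ -7.6313e+9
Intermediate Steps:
U(j) = 1/(20*j) (U(j) = 1/(10*(2*j)) = 1/(20*j))
1087077/U(-351) + 130728/(-3434911) = 1087077/(((1/20)/(-351))) + 130728/(-3434911) = 1087077/(((1/20)*(-1/351))) + 130728*(-1/3434911) = 1087077/(-1/7020) - 130728/3434911 = 1087077*(-7020) - 130728/3434911 = -7631280540 - 130728/3434911 = -26212769471062668/3434911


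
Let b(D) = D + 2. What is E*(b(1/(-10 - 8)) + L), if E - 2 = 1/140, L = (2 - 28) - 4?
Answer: -28381/504 ≈ -56.312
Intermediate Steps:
b(D) = 2 + D
L = -30 (L = -26 - 4 = -30)
E = 281/140 (E = 2 + 1/140 = 281/140 ≈ 2.0071)
E*(b(1/(-10 - 8)) + L) = 281*((2 + 1/(-10 - 8)) - 30)/140 = 281*((2 + 1/(-18)) - 30)/140 = 281*((2 - 1/18) - 30)/140 = 281*(35/18 - 30)/140 = (281/140)*(-505/18) = -28381/504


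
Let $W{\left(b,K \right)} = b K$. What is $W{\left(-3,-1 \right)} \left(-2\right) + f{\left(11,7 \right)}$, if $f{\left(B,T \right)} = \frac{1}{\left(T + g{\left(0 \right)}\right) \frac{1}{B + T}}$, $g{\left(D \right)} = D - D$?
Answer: $- \frac{24}{7} \approx -3.4286$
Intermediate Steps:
$g{\left(D \right)} = 0$
$f{\left(B,T \right)} = \frac{B + T}{T}$ ($f{\left(B,T \right)} = \frac{1}{\left(T + 0\right) \frac{1}{B + T}} = \frac{1}{T \frac{1}{B + T}} = \frac{B + T}{T}$)
$W{\left(b,K \right)} = K b$
$W{\left(-3,-1 \right)} \left(-2\right) + f{\left(11,7 \right)} = \left(-1\right) \left(-3\right) \left(-2\right) + \frac{11 + 7}{7} = 3 \left(-2\right) + \frac{1}{7} \cdot 18 = -6 + \frac{18}{7} = - \frac{24}{7}$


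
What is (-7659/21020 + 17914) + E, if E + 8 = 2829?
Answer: 435842041/21020 ≈ 20735.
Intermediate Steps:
E = 2821 (E = -8 + 2829 = 2821)
(-7659/21020 + 17914) + E = (-7659/21020 + 17914) + 2821 = 376544621/21020 + 2821 = 435842041/21020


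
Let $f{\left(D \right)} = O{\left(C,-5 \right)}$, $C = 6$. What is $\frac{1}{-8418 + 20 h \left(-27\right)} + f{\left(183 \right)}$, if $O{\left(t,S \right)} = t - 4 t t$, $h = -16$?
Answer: $- \frac{30635}{222} \approx -138.0$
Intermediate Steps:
$O{\left(t,S \right)} = t - 4 t^{2}$
$f{\left(D \right)} = -138$ ($f{\left(D \right)} = 6 \left(1 - 24\right) = 6 \left(-23\right) = -138$)
$\frac{1}{-8418 + 20 h \left(-27\right)} + f{\left(183 \right)} = \frac{1}{-8418 + 20 \left(-16\right) \left(-27\right)} - 138 = \frac{1}{-8418 - -8640} - 138 = \frac{1}{-8418 + 8640} - 138 = \frac{1}{222} - 138 = - \frac{30635}{222}$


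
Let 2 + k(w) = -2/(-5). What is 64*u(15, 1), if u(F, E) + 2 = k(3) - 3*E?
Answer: -2112/5 ≈ -422.40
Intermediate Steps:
k(w) = -8/5 (k(w) = -2 - 2/(-5) = -2 - 2*(-1/5) = -2 + 2/5 = -8/5)
u(F, E) = -18/5 - 3*E (u(F, E) = -2 + (-8/5 - 3*E) = -18/5 - 3*E)
64*u(15, 1) = 64*(-18/5 - 3*1) = 64*(-18/5 - 3) = 64*(-33/5) = -2112/5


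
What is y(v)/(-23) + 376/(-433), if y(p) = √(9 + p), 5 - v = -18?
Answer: -376/433 - 4*√2/23 ≈ -1.1143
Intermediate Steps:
v = 23 (v = 5 - 1*(-18) = 5 + 18 = 23)
y(v)/(-23) + 376/(-433) = √(9 + 23)/(-23) + 376/(-433) = √32*(-1/23) + 376*(-1/433) = (4*√2)*(-1/23) - 376/433 = -4*√2/23 - 376/433 = -376/433 - 4*√2/23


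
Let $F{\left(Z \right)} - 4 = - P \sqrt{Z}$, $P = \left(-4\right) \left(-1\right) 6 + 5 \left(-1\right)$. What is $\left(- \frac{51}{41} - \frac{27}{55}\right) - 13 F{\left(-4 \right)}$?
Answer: $- \frac{121172}{2255} + 494 i \approx -53.735 + 494.0 i$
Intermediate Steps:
$P = 19$ ($P = 4 \cdot 6 - 5 = 24 - 5 = 19$)
$F{\left(Z \right)} = 4 - 19 \sqrt{Z}$
$\left(- \frac{51}{41} - \frac{27}{55}\right) - 13 F{\left(-4 \right)} = \left(- \frac{51}{41} - \frac{27}{55}\right) - 13 \left(4 - 19 \sqrt{-4}\right) = \left(\left(-51\right) \frac{1}{41} - \frac{27}{55}\right) - 13 \left(4 - 19 \cdot 2 i\right) = \left(- \frac{51}{41} - \frac{27}{55}\right) - 13 \left(4 - 38 i\right) = - \frac{3912}{2255} - \left(52 - 494 i\right) = - \frac{121172}{2255} + 494 i$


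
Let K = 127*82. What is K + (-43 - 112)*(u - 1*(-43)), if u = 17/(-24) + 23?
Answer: 7051/24 ≈ 293.79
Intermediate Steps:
u = 535/24 (u = 17*(-1/24) + 23 = -17/24 + 23 = 535/24 ≈ 22.292)
K = 10414
K + (-43 - 112)*(u - 1*(-43)) = 10414 + (-43 - 112)*(535/24 - 1*(-43)) = 10414 - 155*(535/24 + 43) = 10414 - 155*1567/24 = 10414 - 242885/24 = 7051/24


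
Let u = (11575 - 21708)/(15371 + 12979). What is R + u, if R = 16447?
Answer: 466262317/28350 ≈ 16447.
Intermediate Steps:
u = -10133/28350 ≈ -0.35743
R + u = 16447 - 10133/28350 = 466262317/28350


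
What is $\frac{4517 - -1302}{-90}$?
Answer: $- \frac{5819}{90} \approx -64.656$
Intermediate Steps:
$\frac{4517 - -1302}{-90} = \left(4517 + 1302\right) \left(- \frac{1}{90}\right) = 5819 \left(- \frac{1}{90}\right) = - \frac{5819}{90}$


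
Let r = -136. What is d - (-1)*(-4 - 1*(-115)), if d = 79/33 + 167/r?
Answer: 503401/4488 ≈ 112.17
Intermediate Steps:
d = 5233/4488 (d = 79/33 + 167/(-136) = 79*(1/33) + 167*(-1/136) = 79/33 - 167/136 = 5233/4488 ≈ 1.1660)
d - (-1)*(-4 - 1*(-115)) = 5233/4488 - (-1)*(-4 - 1*(-115)) = 5233/4488 - (-1)*(-4 + 115) = 5233/4488 - (-1)*111 = 5233/4488 - 1*(-111) = 5233/4488 + 111 = 503401/4488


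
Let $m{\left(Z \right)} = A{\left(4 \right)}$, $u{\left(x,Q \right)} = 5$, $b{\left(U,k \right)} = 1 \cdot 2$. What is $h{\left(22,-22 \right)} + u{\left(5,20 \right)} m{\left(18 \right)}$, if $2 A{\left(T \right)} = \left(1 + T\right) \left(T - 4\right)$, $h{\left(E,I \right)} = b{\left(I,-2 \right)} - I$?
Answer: $24$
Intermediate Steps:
$b{\left(U,k \right)} = 2$
$h{\left(E,I \right)} = 2 - I$
$A{\left(T \right)} = \frac{\left(1 + T\right) \left(-4 + T\right)}{2}$ ($A{\left(T \right)} = \frac{\left(1 + T\right) \left(T - 4\right)}{2} = \frac{\left(1 + T\right) \left(-4 + T\right)}{2}$)
$m{\left(Z \right)} = 0$ ($m{\left(Z \right)} = -2 + \frac{4^{2}}{2} - 6 = -2 + \frac{1}{2} \cdot 16 - 6 = -2 + 8 - 6 = 0$)
$h{\left(22,-22 \right)} + u{\left(5,20 \right)} m{\left(18 \right)} = \left(2 - -22\right) + 5 \cdot 0 = \left(2 + 22\right) + 0 = 24 + 0 = 24$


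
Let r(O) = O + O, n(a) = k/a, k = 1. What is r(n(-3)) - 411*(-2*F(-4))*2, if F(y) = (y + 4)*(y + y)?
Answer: -2/3 ≈ -0.66667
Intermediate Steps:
F(y) = 2*y*(4 + y) (F(y) = (4 + y)*(2*y) = 2*y*(4 + y))
n(a) = 1/a
r(O) = 2*O
r(n(-3)) - 411*(-2*F(-4))*2 = 2/(-3) - 411*(-4*(-4)*(4 - 4))*2 = 2*(-1/3) - 411*(-4*(-4)*0)*2 = -2/3 - 411*(-2*0)*2 = -2/3 - 0*2 = -2/3 - 411*0 = -2/3 + 0 = -2/3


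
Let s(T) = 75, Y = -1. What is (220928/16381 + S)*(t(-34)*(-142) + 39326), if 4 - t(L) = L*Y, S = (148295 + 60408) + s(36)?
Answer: 149073418898756/16381 ≈ 9.1004e+9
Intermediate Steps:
S = 208778 (S = (148295 + 60408) + 75 = 208703 + 75 = 208778)
t(L) = 4 + L (t(L) = 4 - L*(-1) = 4 - (-1)*L = 4 + L)
(220928/16381 + S)*(t(-34)*(-142) + 39326) = (220928/16381 + 208778)*((4 - 34)*(-142) + 39326) = (220928*(1/16381) + 208778)*(-30*(-142) + 39326) = (220928/16381 + 208778)*(4260 + 39326) = (3420213346/16381)*43586 = 149073418898756/16381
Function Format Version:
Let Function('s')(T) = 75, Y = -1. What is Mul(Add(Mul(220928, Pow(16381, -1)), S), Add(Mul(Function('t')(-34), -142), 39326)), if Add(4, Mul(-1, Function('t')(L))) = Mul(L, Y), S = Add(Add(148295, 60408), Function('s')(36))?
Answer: Rational(149073418898756, 16381) ≈ 9.1004e+9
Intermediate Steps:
S = 208778 (S = Add(Add(148295, 60408), 75) = Add(208703, 75) = 208778)
Function('t')(L) = Add(4, L) (Function('t')(L) = Add(4, Mul(-1, Mul(L, -1))) = Add(4, Mul(-1, Mul(-1, L))) = Add(4, L))
Mul(Add(Mul(220928, Pow(16381, -1)), S), Add(Mul(Function('t')(-34), -142), 39326)) = Mul(Add(Mul(220928, Pow(16381, -1)), 208778), Add(Mul(Add(4, -34), -142), 39326)) = Mul(Add(Mul(220928, Rational(1, 16381)), 208778), Add(Mul(-30, -142), 39326)) = Mul(Add(Rational(220928, 16381), 208778), Add(4260, 39326)) = Mul(Rational(3420213346, 16381), 43586) = Rational(149073418898756, 16381)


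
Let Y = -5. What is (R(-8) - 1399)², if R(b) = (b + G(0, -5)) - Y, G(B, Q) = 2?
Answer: 1960000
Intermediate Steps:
R(b) = 7 + b (R(b) = (b + 2) - 1*(-5) = (2 + b) + 5 = 7 + b)
(R(-8) - 1399)² = ((7 - 8) - 1399)² = (-1 - 1399)² = (-1400)² = 1960000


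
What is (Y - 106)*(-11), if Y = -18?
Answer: 1364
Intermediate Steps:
(Y - 106)*(-11) = (-18 - 106)*(-11) = -124*(-11) = 1364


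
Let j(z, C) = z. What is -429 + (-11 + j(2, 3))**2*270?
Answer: 21441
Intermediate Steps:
-429 + (-11 + j(2, 3))**2*270 = -429 + (-11 + 2)**2*270 = -429 + (-9)**2*270 = -429 + 81*270 = -429 + 21870 = 21441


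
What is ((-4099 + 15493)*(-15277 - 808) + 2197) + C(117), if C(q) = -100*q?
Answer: -183281993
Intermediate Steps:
((-4099 + 15493)*(-15277 - 808) + 2197) + C(117) = ((-4099 + 15493)*(-15277 - 808) + 2197) - 100*117 = (11394*(-16085) + 2197) - 11700 = (-183272490 + 2197) - 11700 = -183270293 - 11700 = -183281993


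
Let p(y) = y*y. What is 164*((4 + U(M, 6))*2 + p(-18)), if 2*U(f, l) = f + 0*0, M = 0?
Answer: 54448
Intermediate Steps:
U(f, l) = f/2 (U(f, l) = (f + 0*0)/2 = (f + 0)/2 = f/2)
p(y) = y**2
164*((4 + U(M, 6))*2 + p(-18)) = 164*((4 + (1/2)*0)*2 + (-18)**2) = 164*((4 + 0)*2 + 324) = 164*(4*2 + 324) = 164*(8 + 324) = 164*332 = 54448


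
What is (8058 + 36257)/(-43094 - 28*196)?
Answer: -44315/48582 ≈ -0.91217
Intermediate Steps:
(8058 + 36257)/(-43094 - 28*196) = 44315/(-43094 - 5488) = 44315/(-48582) = 44315*(-1/48582) = -44315/48582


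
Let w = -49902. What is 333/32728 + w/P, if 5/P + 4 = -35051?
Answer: 11450313711549/32728 ≈ 3.4986e+8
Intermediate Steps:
P = -1/7011 (P = 5/(-4 - 35051) = 5/(-35055) = 5*(-1/35055) = -1/7011 ≈ -0.00014263)
333/32728 + w/P = 333/32728 - 49902/(-1/7011) = 333*(1/32728) - 49902*(-7011) = 333/32728 + 349862922 = 11450313711549/32728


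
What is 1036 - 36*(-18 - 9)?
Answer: 2008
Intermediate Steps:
1036 - 36*(-18 - 9) = 1036 - 36*(-27) = 1036 - 1*(-972) = 1036 + 972 = 2008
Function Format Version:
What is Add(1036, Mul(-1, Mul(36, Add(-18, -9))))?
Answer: 2008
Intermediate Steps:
Add(1036, Mul(-1, Mul(36, Add(-18, -9)))) = Add(1036, Mul(-1, Mul(36, -27))) = Add(1036, Mul(-1, -972)) = Add(1036, 972) = 2008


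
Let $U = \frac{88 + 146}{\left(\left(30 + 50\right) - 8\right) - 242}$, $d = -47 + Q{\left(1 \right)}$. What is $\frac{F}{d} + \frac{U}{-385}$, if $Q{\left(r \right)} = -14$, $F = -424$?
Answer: $\frac{13882537}{1996225} \approx 6.9544$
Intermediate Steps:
$d = -61$ ($d = -47 - 14 = -61$)
$U = - \frac{117}{85}$ ($U = \frac{234}{\left(80 - 8\right) - 242} = \frac{234}{72 - 242} = \frac{234}{-170} = 234 \left(- \frac{1}{170}\right) = - \frac{117}{85} \approx -1.3765$)
$\frac{F}{d} + \frac{U}{-385} = - \frac{424}{-61} - \frac{117}{85 \left(-385\right)} = \left(-424\right) \left(- \frac{1}{61}\right) - - \frac{117}{32725} = \frac{424}{61} + \frac{117}{32725} = \frac{13882537}{1996225}$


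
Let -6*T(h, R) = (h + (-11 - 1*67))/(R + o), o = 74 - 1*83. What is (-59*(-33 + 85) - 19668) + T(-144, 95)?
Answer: -1955259/86 ≈ -22736.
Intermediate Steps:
o = -9 (o = 74 - 83 = -9)
T(h, R) = -(-78 + h)/(6*(-9 + R)) (T(h, R) = -(h + (-11 - 1*67))/(6*(R - 9)) = -(h + (-11 - 67))/(6*(-9 + R)) = -(h - 78)/(6*(-9 + R)) = -(-78 + h)/(6*(-9 + R)))
(-59*(-33 + 85) - 19668) + T(-144, 95) = (-59*(-33 + 85) - 19668) + (78 - 1*(-144))/(6*(-9 + 95)) = (-59*52 - 19668) + (⅙)*(78 + 144)/86 = (-3068 - 19668) + (⅙)*(1/86)*222 = -22736 + 37/86 = -1955259/86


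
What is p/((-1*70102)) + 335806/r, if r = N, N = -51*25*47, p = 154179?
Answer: -32779848787/4200862350 ≈ -7.8031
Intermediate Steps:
N = -59925 (N = -1275*47 = -59925)
r = -59925
p/((-1*70102)) + 335806/r = 154179/((-1*70102)) + 335806/(-59925) = 154179/(-70102) + 335806*(-1/59925) = 154179*(-1/70102) - 335806/59925 = -154179/70102 - 335806/59925 = -32779848787/4200862350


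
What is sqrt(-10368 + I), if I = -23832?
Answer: 30*I*sqrt(38) ≈ 184.93*I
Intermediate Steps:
sqrt(-10368 + I) = sqrt(-10368 - 23832) = sqrt(-34200) = 30*I*sqrt(38)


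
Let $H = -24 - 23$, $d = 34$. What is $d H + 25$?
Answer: $-1573$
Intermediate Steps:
$H = -47$
$d H + 25 = 34 \left(-47\right) + 25 = -1598 + 25 = -1573$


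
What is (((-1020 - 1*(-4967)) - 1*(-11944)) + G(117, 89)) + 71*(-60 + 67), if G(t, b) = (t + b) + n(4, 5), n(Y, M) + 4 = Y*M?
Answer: 16610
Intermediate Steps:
n(Y, M) = -4 + M*Y (n(Y, M) = -4 + Y*M = -4 + M*Y)
G(t, b) = 16 + b + t (G(t, b) = (t + b) + (-4 + 5*4) = (b + t) + (-4 + 20) = (b + t) + 16 = 16 + b + t)
(((-1020 - 1*(-4967)) - 1*(-11944)) + G(117, 89)) + 71*(-60 + 67) = (((-1020 - 1*(-4967)) - 1*(-11944)) + (16 + 89 + 117)) + 71*(-60 + 67) = (((-1020 + 4967) + 11944) + 222) + 71*7 = ((3947 + 11944) + 222) + 497 = (15891 + 222) + 497 = 16113 + 497 = 16610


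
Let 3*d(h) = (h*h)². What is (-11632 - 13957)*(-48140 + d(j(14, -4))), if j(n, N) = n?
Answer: 2712536356/3 ≈ 9.0418e+8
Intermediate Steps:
d(h) = h⁴/3 (d(h) = (h*h)²/3 = (h²)²/3 = h⁴/3)
(-11632 - 13957)*(-48140 + d(j(14, -4))) = (-11632 - 13957)*(-48140 + (⅓)*14⁴) = -25589*(-48140 + (⅓)*38416) = -25589*(-48140 + 38416/3) = -25589*(-106004/3) = 2712536356/3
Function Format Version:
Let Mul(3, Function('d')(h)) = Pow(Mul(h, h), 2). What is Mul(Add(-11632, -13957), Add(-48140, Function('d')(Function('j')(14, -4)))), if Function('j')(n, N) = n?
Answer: Rational(2712536356, 3) ≈ 9.0418e+8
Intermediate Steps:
Function('d')(h) = Mul(Rational(1, 3), Pow(h, 4)) (Function('d')(h) = Mul(Rational(1, 3), Pow(Mul(h, h), 2)) = Mul(Rational(1, 3), Pow(Pow(h, 2), 2)) = Mul(Rational(1, 3), Pow(h, 4)))
Mul(Add(-11632, -13957), Add(-48140, Function('d')(Function('j')(14, -4)))) = Mul(Add(-11632, -13957), Add(-48140, Mul(Rational(1, 3), Pow(14, 4)))) = Mul(-25589, Add(-48140, Mul(Rational(1, 3), 38416))) = Mul(-25589, Add(-48140, Rational(38416, 3))) = Mul(-25589, Rational(-106004, 3)) = Rational(2712536356, 3)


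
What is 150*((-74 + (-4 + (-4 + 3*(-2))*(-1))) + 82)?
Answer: 2100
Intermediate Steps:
150*((-74 + (-4 + (-4 + 3*(-2))*(-1))) + 82) = 150*((-74 + (-4 + (-4 - 6)*(-1))) + 82) = 150*((-74 + (-4 - 10*(-1))) + 82) = 150*((-74 + (-4 + 10)) + 82) = 150*((-74 + 6) + 82) = 150*(-68 + 82) = 150*14 = 2100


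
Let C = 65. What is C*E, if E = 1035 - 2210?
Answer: -76375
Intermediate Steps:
E = -1175
C*E = 65*(-1175) = -76375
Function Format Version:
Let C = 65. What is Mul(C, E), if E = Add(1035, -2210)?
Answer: -76375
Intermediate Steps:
E = -1175
Mul(C, E) = Mul(65, -1175) = -76375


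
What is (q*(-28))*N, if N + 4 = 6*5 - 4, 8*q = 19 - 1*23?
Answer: 308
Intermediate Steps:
q = -1/2 (q = (19 - 1*23)/8 = (19 - 23)/8 = (1/8)*(-4) = -1/2 ≈ -0.50000)
N = 22 (N = -4 + (6*5 - 4) = -4 + (30 - 4) = -4 + 26 = 22)
(q*(-28))*N = -1/2*(-28)*22 = 14*22 = 308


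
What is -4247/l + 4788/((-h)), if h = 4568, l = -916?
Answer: 1876811/523036 ≈ 3.5883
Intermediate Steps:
-4247/l + 4788/((-h)) = -4247/(-916) + 4788/((-1*4568)) = -4247*(-1/916) + 4788/(-4568) = 4247/916 + 4788*(-1/4568) = 4247/916 - 1197/1142 = 1876811/523036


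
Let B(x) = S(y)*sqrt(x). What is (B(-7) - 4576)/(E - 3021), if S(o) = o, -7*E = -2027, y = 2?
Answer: 2002/1195 - 7*I*sqrt(7)/9560 ≈ 1.6753 - 0.0019373*I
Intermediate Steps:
E = 2027/7 (E = -1/7*(-2027) = 2027/7 ≈ 289.57)
B(x) = 2*sqrt(x)
(B(-7) - 4576)/(E - 3021) = (2*sqrt(-7) - 4576)/(2027/7 - 3021) = (2*(I*sqrt(7)) - 4576)/(-19120/7) = (2*I*sqrt(7) - 4576)*(-7/19120) = (-4576 + 2*I*sqrt(7))*(-7/19120) = 2002/1195 - 7*I*sqrt(7)/9560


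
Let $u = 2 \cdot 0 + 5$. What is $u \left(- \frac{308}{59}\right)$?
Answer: $- \frac{1540}{59} \approx -26.102$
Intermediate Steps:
$u = 5$ ($u = 0 + 5 = 5$)
$u \left(- \frac{308}{59}\right) = 5 \left(- \frac{308}{59}\right) = - \frac{1540}{59}$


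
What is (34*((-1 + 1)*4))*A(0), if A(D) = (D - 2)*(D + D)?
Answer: 0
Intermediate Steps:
A(D) = 2*D*(-2 + D) (A(D) = (-2 + D)*(2*D) = 2*D*(-2 + D))
(34*((-1 + 1)*4))*A(0) = (34*((-1 + 1)*4))*(2*0*(-2 + 0)) = (34*(0*4))*(2*0*(-2)) = (34*0)*0 = 0*0 = 0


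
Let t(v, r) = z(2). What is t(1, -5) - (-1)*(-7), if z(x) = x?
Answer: -5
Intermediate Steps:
t(v, r) = 2
t(1, -5) - (-1)*(-7) = 2 - (-1)*(-7) = 2 - 1*7 = 2 - 7 = -5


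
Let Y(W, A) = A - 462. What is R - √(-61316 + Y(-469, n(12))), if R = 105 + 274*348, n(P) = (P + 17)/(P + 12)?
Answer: 95457 - I*√8895858/12 ≈ 95457.0 - 248.55*I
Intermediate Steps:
n(P) = (17 + P)/(12 + P)
Y(W, A) = -462 + A
R = 95457 (R = 105 + 95352 = 95457)
R - √(-61316 + Y(-469, n(12))) = 95457 - √(-61316 + (-462 + (17 + 12)/(12 + 12))) = 95457 - √(-61316 + (-462 + 29/24)) = 95457 - √(-61316 - 11059/24) = 95457 - √(-1482643/24) = 95457 - I*√8895858/12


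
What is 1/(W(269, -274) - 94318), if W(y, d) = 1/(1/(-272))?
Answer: -1/94590 ≈ -1.0572e-5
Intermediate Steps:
W(y, d) = -272 (W(y, d) = 1/(-1/272) = -272)
1/(W(269, -274) - 94318) = 1/(-272 - 94318) = 1/(-94590) = -1/94590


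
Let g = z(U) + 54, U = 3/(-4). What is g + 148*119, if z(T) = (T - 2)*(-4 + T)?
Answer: 282865/16 ≈ 17679.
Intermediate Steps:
U = -¾ (U = 3*(-¼) = -¾ ≈ -0.75000)
z(T) = (-4 + T)*(-2 + T) (z(T) = (-2 + T)*(-4 + T) = (-4 + T)*(-2 + T))
g = 1073/16 (g = (8 + (-¾)² - 6*(-¾)) + 54 = (8 + 9/16 + 9/2) + 54 = 209/16 + 54 = 1073/16 ≈ 67.063)
g + 148*119 = 1073/16 + 148*119 = 1073/16 + 17612 = 282865/16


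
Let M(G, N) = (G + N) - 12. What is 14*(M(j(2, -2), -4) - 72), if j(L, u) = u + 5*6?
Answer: -840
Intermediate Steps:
j(L, u) = 30 + u (j(L, u) = u + 30 = 30 + u)
M(G, N) = -12 + G + N
14*(M(j(2, -2), -4) - 72) = 14*((-12 + (30 - 2) - 4) - 72) = 14*((-12 + 28 - 4) - 72) = 14*(12 - 72) = 14*(-60) = -840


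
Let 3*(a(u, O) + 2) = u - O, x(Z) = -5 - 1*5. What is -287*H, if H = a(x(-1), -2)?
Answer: 4018/3 ≈ 1339.3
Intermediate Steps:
x(Z) = -10 (x(Z) = -5 - 5 = -10)
a(u, O) = -2 - O/3 + u/3 (a(u, O) = -2 + (u - O)/3 = -2 + (-O/3 + u/3) = -2 - O/3 + u/3)
H = -14/3 (H = -2 - ⅓*(-2) + (⅓)*(-10) = -2 + ⅔ - 10/3 = -14/3 ≈ -4.6667)
-287*H = -287*(-14/3) = 4018/3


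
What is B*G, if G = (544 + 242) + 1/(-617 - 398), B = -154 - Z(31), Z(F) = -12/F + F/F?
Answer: -3823802677/31465 ≈ -1.2153e+5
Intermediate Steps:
Z(F) = 1 - 12/F (Z(F) = -12/F + 1 = 1 - 12/F)
B = -4793/31 (B = -154 - (-12 + 31)/31 = -154 - 19/31 = -4793/31 ≈ -154.61)
G = 797789/1015 (G = 786 + 1/(-1015) = 786 - 1/1015 = 797789/1015 ≈ 786.00)
B*G = -4793/31*797789/1015 = -3823802677/31465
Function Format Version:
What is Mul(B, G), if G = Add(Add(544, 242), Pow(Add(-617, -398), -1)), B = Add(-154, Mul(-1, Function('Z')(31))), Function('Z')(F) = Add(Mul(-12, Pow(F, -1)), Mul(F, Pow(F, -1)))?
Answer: Rational(-3823802677, 31465) ≈ -1.2153e+5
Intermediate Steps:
Function('Z')(F) = Add(1, Mul(-12, Pow(F, -1))) (Function('Z')(F) = Add(Mul(-12, Pow(F, -1)), 1) = Add(1, Mul(-12, Pow(F, -1))))
B = Rational(-4793, 31) (B = Add(-154, Mul(-1, Mul(Pow(31, -1), Add(-12, 31)))) = Add(-154, Mul(-1, Mul(Rational(1, 31), 19))) = Add(-154, Mul(-1, Rational(19, 31))) = Add(-154, Rational(-19, 31)) = Rational(-4793, 31) ≈ -154.61)
G = Rational(797789, 1015) (G = Add(786, Pow(-1015, -1)) = Add(786, Rational(-1, 1015)) = Rational(797789, 1015) ≈ 786.00)
Mul(B, G) = Mul(Rational(-4793, 31), Rational(797789, 1015)) = Rational(-3823802677, 31465)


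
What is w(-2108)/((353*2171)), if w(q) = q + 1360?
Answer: -748/766363 ≈ -0.00097604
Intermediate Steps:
w(q) = 1360 + q
w(-2108)/((353*2171)) = (1360 - 2108)/((353*2171)) = -748/766363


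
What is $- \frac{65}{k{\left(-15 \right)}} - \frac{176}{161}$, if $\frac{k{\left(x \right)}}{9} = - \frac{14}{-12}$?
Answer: $- \frac{3518}{483} \approx -7.2836$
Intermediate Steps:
$k{\left(x \right)} = \frac{21}{2}$ ($k{\left(x \right)} = 9 \left(- \frac{14}{-12}\right) = 9 \left(\left(-14\right) \left(- \frac{1}{12}\right)\right) = 9 \cdot \frac{7}{6} = \frac{21}{2}$)
$- \frac{65}{k{\left(-15 \right)}} - \frac{176}{161} = - \frac{65}{\frac{21}{2}} - \frac{176}{161} = \left(-65\right) \frac{2}{21} - \frac{176}{161} = - \frac{130}{21} - \frac{176}{161} = - \frac{3518}{483}$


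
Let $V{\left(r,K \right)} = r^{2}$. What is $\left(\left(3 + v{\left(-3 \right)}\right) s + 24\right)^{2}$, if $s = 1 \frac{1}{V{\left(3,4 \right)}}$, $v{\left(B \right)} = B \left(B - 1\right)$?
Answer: $\frac{5929}{9} \approx 658.78$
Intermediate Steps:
$v{\left(B \right)} = B \left(-1 + B\right)$
$s = \frac{1}{9}$ ($s = 1 \frac{1}{3^{2}} = 1 \cdot \frac{1}{9} = \frac{1}{9} \approx 0.11111$)
$\left(\left(3 + v{\left(-3 \right)}\right) s + 24\right)^{2} = \left(\left(3 - 3 \left(-1 - 3\right)\right) \frac{1}{9} + 24\right)^{2} = \left(\left(3 - -12\right) \frac{1}{9} + 24\right)^{2} = \left(\left(3 + 12\right) \frac{1}{9} + 24\right)^{2} = \left(15 \cdot \frac{1}{9} + 24\right)^{2} = \left(\frac{5}{3} + 24\right)^{2} = \left(\frac{77}{3}\right)^{2} = \frac{5929}{9}$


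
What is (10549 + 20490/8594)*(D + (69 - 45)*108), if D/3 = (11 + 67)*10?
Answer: 223613417736/4297 ≈ 5.2039e+7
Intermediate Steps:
D = 2340 (D = 3*((11 + 67)*10) = 3*(78*10) = 3*780 = 2340)
(10549 + 20490/8594)*(D + (69 - 45)*108) = (10549 + 20490/8594)*(2340 + (69 - 45)*108) = (10549 + 20490*(1/8594))*(2340 + 24*108) = (10549 + 10245/4297)*(2340 + 2592) = (45339298/4297)*4932 = 223613417736/4297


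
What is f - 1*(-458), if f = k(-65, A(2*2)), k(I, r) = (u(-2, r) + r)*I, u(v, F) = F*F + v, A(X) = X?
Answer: -712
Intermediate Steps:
u(v, F) = v + F**2 (u(v, F) = F**2 + v = v + F**2)
k(I, r) = I*(-2 + r + r**2) (k(I, r) = ((-2 + r**2) + r)*I = (-2 + r + r**2)*I = I*(-2 + r + r**2))
f = -1170 (f = -65*(-2 + 2*2 + (2*2)**2) = -65*(-2 + 4 + 4**2) = -65*(-2 + 4 + 16) = -65*18 = -1170)
f - 1*(-458) = -1170 - 1*(-458) = -1170 + 458 = -712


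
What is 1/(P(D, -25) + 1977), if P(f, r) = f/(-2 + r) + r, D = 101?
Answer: 27/52603 ≈ 0.00051328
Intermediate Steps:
P(f, r) = r + f/(-2 + r)
1/(P(D, -25) + 1977) = 1/((101 + (-25)**2 - 2*(-25))/(-2 - 25) + 1977) = 1/((101 + 625 + 50)/(-27) + 1977) = 1/(-1/27*776 + 1977) = 1/(-776/27 + 1977) = 1/(52603/27) = 27/52603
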